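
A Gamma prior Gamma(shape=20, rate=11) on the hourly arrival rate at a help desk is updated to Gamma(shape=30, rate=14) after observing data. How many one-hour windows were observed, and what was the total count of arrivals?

n = 3 one-hour windows with total 10 arrivals

A Gamma(α, β) prior (rate parametrization) on a Poisson rate with n observations summing to S gives posterior Gamma(α+S, β+n).
Matching: Σxᵢ = 30 − 20 = 10 and n = 14 − 11 = 3.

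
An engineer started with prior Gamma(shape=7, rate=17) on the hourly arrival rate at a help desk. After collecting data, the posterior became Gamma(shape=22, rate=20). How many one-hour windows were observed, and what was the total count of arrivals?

n = 3 one-hour windows with total 15 arrivals

Gamma–Poisson conjugacy: posterior shape = α + Σxᵢ, posterior rate = β + n.
Matching: Σxᵢ = 22 − 7 = 15 and n = 20 − 17 = 3.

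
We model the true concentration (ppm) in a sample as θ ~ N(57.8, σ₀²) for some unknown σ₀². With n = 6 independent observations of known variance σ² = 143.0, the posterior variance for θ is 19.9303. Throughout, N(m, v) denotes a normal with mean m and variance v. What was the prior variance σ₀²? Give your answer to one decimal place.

Posterior precision equals prior precision plus data precision: 1/σ_n² = 1/σ₀² + n/σ².
So 1/σ₀² = 1/19.9303 − 6/143.0 = 0.050175 − 0.041958 = 0.008217.
Hence σ₀² = 1/0.008217 ≈ 121.7.

σ₀² = 121.7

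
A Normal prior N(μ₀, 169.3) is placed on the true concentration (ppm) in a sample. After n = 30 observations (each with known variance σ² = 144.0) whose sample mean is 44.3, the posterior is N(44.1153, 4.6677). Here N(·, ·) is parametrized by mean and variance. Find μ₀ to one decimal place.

With known observation variance, the Normal–Normal posterior has precision τ_n = τ₀ + n/σ² and mean μ_n = (τ₀μ₀ + (n/σ²)x̄)/τ_n.
Here τ₀ = 1/169.3 = 0.005907 and τ_data = 30/144.0 = 0.208333, so τ_n = 0.214240.
Rearranging for μ₀: μ₀ = (μ_n·τ_n − τ_data·x̄)/τ₀ = (44.1153·0.214240 − 0.208333·44.3) / 0.005907 = 0.222110/0.005907 ≈ 37.6.

μ₀ = 37.6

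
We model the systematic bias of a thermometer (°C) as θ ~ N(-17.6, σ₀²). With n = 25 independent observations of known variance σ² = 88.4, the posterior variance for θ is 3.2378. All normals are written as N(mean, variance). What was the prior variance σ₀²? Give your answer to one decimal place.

σ₀² = 38.4

Posterior precision equals prior precision plus data precision: 1/σ_n² = 1/σ₀² + n/σ².
So 1/σ₀² = 1/3.2378 − 25/88.4 = 0.308852 − 0.282805 = 0.026047.
Hence σ₀² = 1/0.026047 ≈ 38.4.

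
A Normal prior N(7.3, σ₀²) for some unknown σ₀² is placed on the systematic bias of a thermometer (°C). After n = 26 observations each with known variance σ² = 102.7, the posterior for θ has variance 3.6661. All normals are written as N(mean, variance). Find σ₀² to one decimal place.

σ₀² = 51.0

Posterior precision equals prior precision plus data precision: 1/σ_n² = 1/σ₀² + n/σ².
So 1/σ₀² = 1/3.6661 − 26/102.7 = 0.272769 − 0.253165 = 0.019604.
Hence σ₀² = 1/0.019604 ≈ 51.0.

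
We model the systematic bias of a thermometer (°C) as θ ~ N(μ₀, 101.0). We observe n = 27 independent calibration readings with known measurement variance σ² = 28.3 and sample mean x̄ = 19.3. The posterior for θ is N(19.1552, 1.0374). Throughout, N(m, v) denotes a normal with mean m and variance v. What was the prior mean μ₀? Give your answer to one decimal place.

μ₀ = 5.2

The posterior mean is a precision-weighted average: μ_n = (τ₀μ₀ + τ_data·x̄)/(τ₀+τ_data), with τ₀=1/σ₀² and τ_data=n/σ².
Here τ₀ = 1/101.0 = 0.009901 and τ_data = 27/28.3 = 0.954064, so τ_n = 0.963965.
Rearranging for μ₀: μ₀ = (μ_n·τ_n − τ_data·x̄)/τ₀ = (19.1552·0.963965 − 0.954064·19.3) / 0.009901 = 0.051507/0.009901 ≈ 5.2.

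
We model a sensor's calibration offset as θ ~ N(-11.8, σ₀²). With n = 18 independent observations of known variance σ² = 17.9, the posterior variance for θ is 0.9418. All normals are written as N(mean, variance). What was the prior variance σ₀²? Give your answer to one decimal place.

σ₀² = 17.8

Posterior precision equals prior precision plus data precision: 1/σ_n² = 1/σ₀² + n/σ².
So 1/σ₀² = 1/0.9418 − 18/17.9 = 1.061797 − 1.005587 = 0.056210.
Hence σ₀² = 1/0.056210 ≈ 17.8.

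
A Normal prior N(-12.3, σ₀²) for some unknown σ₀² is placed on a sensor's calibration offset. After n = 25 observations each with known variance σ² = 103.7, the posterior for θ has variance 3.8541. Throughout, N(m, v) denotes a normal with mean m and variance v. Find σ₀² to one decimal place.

σ₀² = 54.4

Posterior precision equals prior precision plus data precision: 1/σ_n² = 1/σ₀² + n/σ².
So 1/σ₀² = 1/3.8541 − 25/103.7 = 0.259464 − 0.241080 = 0.018384.
Hence σ₀² = 1/0.018384 ≈ 54.4.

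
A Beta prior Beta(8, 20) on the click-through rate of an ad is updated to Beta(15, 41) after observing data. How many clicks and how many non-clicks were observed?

7 clicks and 21 non-clicks

Beta is conjugate to the binomial likelihood: posterior = Beta(α+s, β+f).
Match parameters: s=15−8=7, f=41−20=21.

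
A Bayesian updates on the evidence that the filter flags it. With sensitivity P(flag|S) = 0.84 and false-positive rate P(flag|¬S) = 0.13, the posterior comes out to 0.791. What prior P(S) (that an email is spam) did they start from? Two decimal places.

Bayes' rule in odds form gives O(S|E) = O(S)·[P(E|S)/P(E|¬S)], hence O(S) = O(S|E)/LR.
Posterior odds = 0.791/(1−0.791) = 3.7847. LR = 0.84/0.13 = 6.4615.
Prior odds = 3.7847/6.4615 = 0.5857, so P(S) = 0.5857/(1+0.5857) ≈ 0.37.

P(S) = 0.37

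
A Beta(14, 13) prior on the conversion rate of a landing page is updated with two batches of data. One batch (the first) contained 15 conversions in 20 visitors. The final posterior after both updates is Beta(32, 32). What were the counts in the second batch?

Because Beta–binomial updating is additive in the counts, the combined data contributed (α_post−α_prior, β_post−β_prior) successes and failures.
Total across both batches: 32−14=18 conversions, 32−13=19 bounces.
Subtract the first batch: 18−15=3 conversions and 19−5=14 bounces.

3 conversions and 14 bounces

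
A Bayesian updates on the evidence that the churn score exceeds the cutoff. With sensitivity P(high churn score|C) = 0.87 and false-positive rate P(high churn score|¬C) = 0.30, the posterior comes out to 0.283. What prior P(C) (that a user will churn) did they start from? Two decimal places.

Bayes' rule in odds form gives O(C|E) = O(C)·[P(E|C)/P(E|¬C)], hence O(C) = O(C|E)/LR.
Posterior odds = 0.283/(1−0.283) = 0.3947. LR = 0.87/0.30 = 2.9000.
Prior odds = 0.3947/2.9000 = 0.1361, so P(C) = 0.1361/(1+0.1361) ≈ 0.12.

P(C) = 0.12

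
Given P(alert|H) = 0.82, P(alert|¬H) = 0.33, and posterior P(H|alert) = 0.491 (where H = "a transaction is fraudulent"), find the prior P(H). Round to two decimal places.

P(H) = 0.28

In odds form, posterior odds = prior odds × likelihood ratio, so prior odds = posterior odds ÷ LR.
Posterior odds = 0.491/(1−0.491) = 0.9646. LR = 0.82/0.33 = 2.4848.
Prior odds = 0.9646/2.4848 = 0.3882, so P(H) = 0.3882/(1+0.3882) ≈ 0.28.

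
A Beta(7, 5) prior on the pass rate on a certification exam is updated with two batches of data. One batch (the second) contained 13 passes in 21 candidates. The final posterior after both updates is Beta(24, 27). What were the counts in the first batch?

Sequential conjugate updates are equivalent to a single update on the pooled data, so total successes = posterior α − prior α and total failures = posterior β − prior β.
Total across both batches: 24−7=17 passes, 27−5=22 failures.
Subtract the second batch: 17−13=4 passes and 22−8=14 failures.

4 passes and 14 failures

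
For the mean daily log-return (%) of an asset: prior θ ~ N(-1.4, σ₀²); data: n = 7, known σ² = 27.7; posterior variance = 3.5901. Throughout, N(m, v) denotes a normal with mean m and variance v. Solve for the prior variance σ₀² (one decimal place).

For the Normal–Normal model with known σ², precisions add: τ_n = τ₀ + n/σ².
So 1/σ₀² = 1/3.5901 − 7/27.7 = 0.278544 − 0.252708 = 0.025836.
Hence σ₀² = 1/0.025836 ≈ 38.7.

σ₀² = 38.7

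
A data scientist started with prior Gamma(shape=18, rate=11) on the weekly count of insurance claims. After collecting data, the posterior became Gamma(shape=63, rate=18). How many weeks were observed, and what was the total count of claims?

Gamma–Poisson conjugacy: posterior shape = α + Σxᵢ, posterior rate = β + n.
Matching: Σxᵢ = 63 − 18 = 45 and n = 18 − 11 = 7.

n = 7 weeks with total 45 claims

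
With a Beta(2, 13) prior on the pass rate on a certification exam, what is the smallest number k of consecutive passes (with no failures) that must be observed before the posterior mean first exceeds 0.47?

k = 10

After k passes and 0 failures the posterior is Beta(2+k, 13), with mean (2+k)/(2+13+k).
Set (2+k)/(15+k) > 0.47 and solve: k > (0.47·15 − 2)/(1 − 0.47) = 9.528.
The smallest integer exceeding 9.528 is 10, and checking k=10: (12)/(25) = 0.4800 > 0.47.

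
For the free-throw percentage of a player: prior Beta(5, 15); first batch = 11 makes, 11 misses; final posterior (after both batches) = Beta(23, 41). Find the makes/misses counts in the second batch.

7 makes and 15 misses

Sequential conjugate updates are equivalent to a single update on the pooled data, so total successes = posterior α − prior α and total failures = posterior β − prior β.
Total across both batches: 23−5=18 makes, 41−15=26 misses.
Subtract the first batch: 18−11=7 makes and 26−11=15 misses.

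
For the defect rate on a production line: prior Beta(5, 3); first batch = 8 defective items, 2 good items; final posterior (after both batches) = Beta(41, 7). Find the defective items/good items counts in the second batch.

Because Beta–binomial updating is additive in the counts, the combined data contributed (α_post−α_prior, β_post−β_prior) successes and failures.
Total across both batches: 41−5=36 defective items, 7−3=4 good items.
Subtract the first batch: 36−8=28 defective items and 4−2=2 good items.

28 defective items and 2 good items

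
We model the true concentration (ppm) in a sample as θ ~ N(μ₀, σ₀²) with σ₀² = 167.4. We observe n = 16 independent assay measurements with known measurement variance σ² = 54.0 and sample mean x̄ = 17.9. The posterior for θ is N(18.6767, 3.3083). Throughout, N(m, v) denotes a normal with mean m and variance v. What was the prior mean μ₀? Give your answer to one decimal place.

With known observation variance, the Normal–Normal posterior has precision τ_n = τ₀ + n/σ² and mean μ_n = (τ₀μ₀ + (n/σ²)x̄)/τ_n.
Here τ₀ = 1/167.4 = 0.005974 and τ_data = 16/54.0 = 0.296296, so τ_n = 0.302270.
Rearranging for μ₀: μ₀ = (μ_n·τ_n − τ_data·x̄)/τ₀ = (18.6767·0.302270 − 0.296296·17.9) / 0.005974 = 0.341708/0.005974 ≈ 57.2.

μ₀ = 57.2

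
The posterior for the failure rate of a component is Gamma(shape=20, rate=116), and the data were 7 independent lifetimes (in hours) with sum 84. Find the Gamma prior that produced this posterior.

For an exponential likelihood with a Gamma(α, β) prior on the rate, n observations with total T give posterior Gamma(α+n, β+T).
So α = 20 − 7 = 13 and β = 116 − 84 = 32.

Gamma(shape=13, rate=32)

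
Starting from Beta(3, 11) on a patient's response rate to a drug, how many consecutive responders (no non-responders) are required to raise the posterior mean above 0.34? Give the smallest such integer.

k = 3

After k responders and 0 non-responders the posterior is Beta(3+k, 11), with mean (3+k)/(3+11+k).
Set (3+k)/(14+k) > 0.34 and solve: k > (0.34·14 − 3)/(1 − 0.34) = 2.667.
The smallest integer exceeding 2.667 is 3, and checking k=3: (6)/(17) = 0.3529 > 0.34.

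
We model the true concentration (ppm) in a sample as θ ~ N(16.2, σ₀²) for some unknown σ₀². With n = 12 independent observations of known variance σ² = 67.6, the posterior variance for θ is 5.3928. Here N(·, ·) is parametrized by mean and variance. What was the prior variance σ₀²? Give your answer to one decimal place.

For the Normal–Normal model with known σ², precisions add: τ_n = τ₀ + n/σ².
So 1/σ₀² = 1/5.3928 − 12/67.6 = 0.185432 − 0.177515 = 0.007917.
Hence σ₀² = 1/0.007917 ≈ 126.3.

σ₀² = 126.3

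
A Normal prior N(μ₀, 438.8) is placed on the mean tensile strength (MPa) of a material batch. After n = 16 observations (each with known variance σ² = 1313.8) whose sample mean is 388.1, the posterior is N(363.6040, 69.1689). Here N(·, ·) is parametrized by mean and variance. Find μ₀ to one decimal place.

μ₀ = 232.7

The posterior mean is a precision-weighted average: μ_n = (τ₀μ₀ + τ_data·x̄)/(τ₀+τ_data), with τ₀=1/σ₀² and τ_data=n/σ².
Here τ₀ = 1/438.8 = 0.002279 and τ_data = 16/1313.8 = 0.012178, so τ_n = 0.014457.
Rearranging for μ₀: μ₀ = (μ_n·τ_n − τ_data·x̄)/τ₀ = (363.6040·0.014457 − 0.012178·388.1) / 0.002279 = 0.530341/0.002279 ≈ 232.7.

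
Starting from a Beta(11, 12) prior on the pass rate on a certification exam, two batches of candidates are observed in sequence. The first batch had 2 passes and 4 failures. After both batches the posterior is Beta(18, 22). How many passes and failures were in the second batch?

Sequential conjugate updates are equivalent to a single update on the pooled data, so total successes = posterior α − prior α and total failures = posterior β − prior β.
Total across both batches: 18−11=7 passes, 22−12=10 failures.
Subtract the first batch: 7−2=5 passes and 10−4=6 failures.

5 passes and 6 failures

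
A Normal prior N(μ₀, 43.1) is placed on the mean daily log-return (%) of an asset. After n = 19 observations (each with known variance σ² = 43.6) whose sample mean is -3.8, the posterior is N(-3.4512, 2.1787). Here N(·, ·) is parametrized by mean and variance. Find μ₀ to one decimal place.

With known observation variance, the Normal–Normal posterior has precision τ_n = τ₀ + n/σ² and mean μ_n = (τ₀μ₀ + (n/σ²)x̄)/τ_n.
Here τ₀ = 1/43.1 = 0.023202 and τ_data = 19/43.6 = 0.435780, so τ_n = 0.458982.
Rearranging for μ₀: μ₀ = (μ_n·τ_n − τ_data·x̄)/τ₀ = (-3.4512·0.458982 − 0.435780·-3.8) / 0.023202 = 0.071925/0.023202 ≈ 3.1.

μ₀ = 3.1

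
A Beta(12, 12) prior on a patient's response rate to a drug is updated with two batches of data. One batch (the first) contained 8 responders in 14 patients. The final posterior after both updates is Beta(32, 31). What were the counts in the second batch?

12 responders and 13 non-responders

Sequential conjugate updates are equivalent to a single update on the pooled data, so total successes = posterior α − prior α and total failures = posterior β − prior β.
Total across both batches: 32−12=20 responders, 31−12=19 non-responders.
Subtract the first batch: 20−8=12 responders and 19−6=13 non-responders.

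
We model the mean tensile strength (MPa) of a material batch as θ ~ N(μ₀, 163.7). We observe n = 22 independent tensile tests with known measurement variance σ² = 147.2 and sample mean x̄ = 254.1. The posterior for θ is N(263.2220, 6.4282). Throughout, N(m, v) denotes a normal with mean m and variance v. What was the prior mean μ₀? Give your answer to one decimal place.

With known observation variance, the Normal–Normal posterior has precision τ_n = τ₀ + n/σ² and mean μ_n = (τ₀μ₀ + (n/σ²)x̄)/τ_n.
Here τ₀ = 1/163.7 = 0.006109 and τ_data = 22/147.2 = 0.149457, so τ_n = 0.155566.
Rearranging for μ₀: μ₀ = (μ_n·τ_n − τ_data·x̄)/τ₀ = (263.2220·0.155566 − 0.149457·254.1) / 0.006109 = 2.971370/0.006109 ≈ 486.4.

μ₀ = 486.4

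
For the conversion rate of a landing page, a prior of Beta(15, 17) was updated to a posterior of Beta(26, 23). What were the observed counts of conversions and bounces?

11 conversions and 6 bounces

Beta is conjugate to the binomial likelihood: posterior = Beta(α+s, β+f).
So s = 26 − 15 = 11 and f = 23 − 17 = 6.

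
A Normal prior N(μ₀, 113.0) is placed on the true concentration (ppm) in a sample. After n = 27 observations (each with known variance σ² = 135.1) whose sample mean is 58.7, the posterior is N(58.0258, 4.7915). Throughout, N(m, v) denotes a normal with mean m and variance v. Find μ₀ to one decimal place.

μ₀ = 42.8

The posterior mean is a precision-weighted average: μ_n = (τ₀μ₀ + τ_data·x̄)/(τ₀+τ_data), with τ₀=1/σ₀² and τ_data=n/σ².
Here τ₀ = 1/113.0 = 0.008850 and τ_data = 27/135.1 = 0.199852, so τ_n = 0.208702.
Rearranging for μ₀: μ₀ = (μ_n·τ_n − τ_data·x̄)/τ₀ = (58.0258·0.208702 − 0.199852·58.7) / 0.008850 = 0.378788/0.008850 ≈ 42.8.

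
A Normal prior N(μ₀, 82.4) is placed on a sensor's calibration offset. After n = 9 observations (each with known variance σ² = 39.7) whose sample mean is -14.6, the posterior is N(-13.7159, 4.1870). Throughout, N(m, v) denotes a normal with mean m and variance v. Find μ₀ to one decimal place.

The posterior mean is a precision-weighted average: μ_n = (τ₀μ₀ + τ_data·x̄)/(τ₀+τ_data), with τ₀=1/σ₀² and τ_data=n/σ².
Here τ₀ = 1/82.4 = 0.012136 and τ_data = 9/39.7 = 0.226700, so τ_n = 0.238836.
Rearranging for μ₀: μ₀ = (μ_n·τ_n − τ_data·x̄)/τ₀ = (-13.7159·0.238836 − 0.226700·-14.6) / 0.012136 = 0.033969/0.012136 ≈ 2.8.

μ₀ = 2.8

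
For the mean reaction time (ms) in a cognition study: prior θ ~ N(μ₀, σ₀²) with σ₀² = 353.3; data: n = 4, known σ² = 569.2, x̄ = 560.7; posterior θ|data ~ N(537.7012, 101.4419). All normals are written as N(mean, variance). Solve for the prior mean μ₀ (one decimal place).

With known observation variance, the Normal–Normal posterior has precision τ_n = τ₀ + n/σ² and mean μ_n = (τ₀μ₀ + (n/σ²)x̄)/τ_n.
Here τ₀ = 1/353.3 = 0.002830 and τ_data = 4/569.2 = 0.007027, so τ_n = 0.009857.
Rearranging for μ₀: μ₀ = (μ_n·τ_n − τ_data·x̄)/τ₀ = (537.7012·0.009857 − 0.007027·560.7) / 0.002830 = 1.360082/0.002830 ≈ 480.6.

μ₀ = 480.6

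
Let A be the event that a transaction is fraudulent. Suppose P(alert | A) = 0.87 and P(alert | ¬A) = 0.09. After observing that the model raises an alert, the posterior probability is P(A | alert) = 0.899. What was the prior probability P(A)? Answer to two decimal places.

In odds form, posterior odds = prior odds × likelihood ratio, so prior odds = posterior odds ÷ LR.
Posterior odds = 0.899/(1−0.899) = 8.9010. LR = 0.87/0.09 = 9.6667.
Prior odds = 8.9010/9.6667 = 0.9208, so P(A) = 0.9208/(1+0.9208) ≈ 0.48.

P(A) = 0.48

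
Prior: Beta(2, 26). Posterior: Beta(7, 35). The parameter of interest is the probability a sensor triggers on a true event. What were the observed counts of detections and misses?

A Beta(α, β) prior with s successes and f failures in binomial data gives a Beta(α+s, β+f) posterior.
Match parameters: s=7−2=5, f=35−26=9.

5 detections and 9 misses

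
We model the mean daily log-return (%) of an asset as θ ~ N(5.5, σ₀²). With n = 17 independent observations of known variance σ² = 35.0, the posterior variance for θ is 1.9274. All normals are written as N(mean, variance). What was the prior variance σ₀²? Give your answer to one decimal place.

For the Normal–Normal model with known σ², precisions add: τ_n = τ₀ + n/σ².
So 1/σ₀² = 1/1.9274 − 17/35.0 = 0.518834 − 0.485714 = 0.033120.
Hence σ₀² = 1/0.033120 ≈ 30.2.

σ₀² = 30.2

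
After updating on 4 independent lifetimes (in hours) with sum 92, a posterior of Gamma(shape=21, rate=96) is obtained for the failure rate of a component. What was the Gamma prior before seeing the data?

Gamma–exponential conjugacy: posterior shape = α + n, posterior rate = β + Σtᵢ.
So α = 21 − 4 = 17 and β = 96 − 92 = 4.

Gamma(shape=17, rate=4)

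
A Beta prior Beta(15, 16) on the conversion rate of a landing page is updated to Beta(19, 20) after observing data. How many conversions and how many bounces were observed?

A Beta(a, b) prior with s successes and f failures in binomial data gives a Beta(a+s, b+f) posterior.
So s = 19 − 15 = 4 and f = 20 − 16 = 4.

4 conversions and 4 bounces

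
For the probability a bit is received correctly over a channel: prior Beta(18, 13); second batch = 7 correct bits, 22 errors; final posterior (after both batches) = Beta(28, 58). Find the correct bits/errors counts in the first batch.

3 correct bits and 23 errors

Because Beta–binomial updating is additive in the counts, the combined data contributed (α_post−α_prior, β_post−β_prior) successes and failures.
Total across both batches: 28−18=10 correct bits, 58−13=45 errors.
Subtract the second batch: 10−7=3 correct bits and 45−22=23 errors.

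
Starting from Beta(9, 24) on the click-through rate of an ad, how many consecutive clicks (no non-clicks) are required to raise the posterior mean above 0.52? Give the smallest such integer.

k = 18

After k clicks and 0 non-clicks the posterior is Beta(9+k, 24), with mean (9+k)/(9+24+k).
Set (9+k)/(33+k) > 0.52 and solve: k > (0.52·33 − 9)/(1 − 0.52) = 17.000.
The smallest integer exceeding 17.000 is 18, and checking k=18: (27)/(51) = 0.5294 > 0.52.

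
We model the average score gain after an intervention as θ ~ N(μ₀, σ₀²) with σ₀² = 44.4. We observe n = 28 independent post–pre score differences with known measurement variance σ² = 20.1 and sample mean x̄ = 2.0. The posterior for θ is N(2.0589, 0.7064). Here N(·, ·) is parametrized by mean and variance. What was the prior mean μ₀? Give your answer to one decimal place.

With known observation variance, the Normal–Normal posterior has precision τ_n = τ₀ + n/σ² and mean μ_n = (τ₀μ₀ + (n/σ²)x̄)/τ_n.
Here τ₀ = 1/44.4 = 0.022523 and τ_data = 28/20.1 = 1.393035, so τ_n = 1.415558.
Rearranging for μ₀: μ₀ = (μ_n·τ_n − τ_data·x̄)/τ₀ = (2.0589·1.415558 − 1.393035·2.0) / 0.022523 = 0.128422/0.022523 ≈ 5.7.

μ₀ = 5.7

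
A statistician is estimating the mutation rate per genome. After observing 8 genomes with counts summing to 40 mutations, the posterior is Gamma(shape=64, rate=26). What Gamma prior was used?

A Gamma(α, β) prior (rate parametrization) on a Poisson rate with n observations summing to S gives posterior Gamma(α+S, β+n).
So α = 64 − 40 = 24 and β = 26 − 8 = 18.

Gamma(shape=24, rate=18)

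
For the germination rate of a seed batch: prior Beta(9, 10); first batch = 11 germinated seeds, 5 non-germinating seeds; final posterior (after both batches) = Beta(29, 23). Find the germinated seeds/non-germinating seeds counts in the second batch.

Sequential conjugate updates are equivalent to a single update on the pooled data, so total successes = posterior α − prior α and total failures = posterior β − prior β.
Total across both batches: 29−9=20 germinated seeds, 23−10=13 non-germinating seeds.
Subtract the first batch: 20−11=9 germinated seeds and 13−5=8 non-germinating seeds.

9 germinated seeds and 8 non-germinating seeds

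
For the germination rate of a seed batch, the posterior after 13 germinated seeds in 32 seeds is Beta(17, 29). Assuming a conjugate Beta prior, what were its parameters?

Under Beta–binomial conjugacy the posterior parameters are (a+s, b+f).
Subtract the data counts: 17−13=4, 29−19=10.

Beta(4, 10)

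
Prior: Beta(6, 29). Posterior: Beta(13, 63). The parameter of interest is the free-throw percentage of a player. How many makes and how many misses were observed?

7 makes and 34 misses

Under Beta–binomial conjugacy the posterior parameters are (a+s, b+f).
Match parameters: s=13−6=7, f=63−29=34.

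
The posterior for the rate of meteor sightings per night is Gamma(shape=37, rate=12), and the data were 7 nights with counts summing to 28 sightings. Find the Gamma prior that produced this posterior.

Gamma(shape=9, rate=5)

A Gamma(α, β) prior (rate parametrization) on a Poisson rate with n observations summing to S gives posterior Gamma(α+S, β+n).
So α = 37 − 28 = 9 and β = 12 − 7 = 5.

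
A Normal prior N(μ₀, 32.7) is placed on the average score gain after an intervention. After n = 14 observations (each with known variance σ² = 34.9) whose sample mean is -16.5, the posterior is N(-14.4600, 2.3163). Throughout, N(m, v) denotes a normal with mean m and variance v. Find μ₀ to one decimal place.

The posterior mean is a precision-weighted average: μ_n = (τ₀μ₀ + τ_data·x̄)/(τ₀+τ_data), with τ₀=1/σ₀² and τ_data=n/σ².
Here τ₀ = 1/32.7 = 0.030581 and τ_data = 14/34.9 = 0.401146, so τ_n = 0.431727.
Rearranging for μ₀: μ₀ = (μ_n·τ_n − τ_data·x̄)/τ₀ = (-14.4600·0.431727 − 0.401146·-16.5) / 0.030581 = 0.376137/0.030581 ≈ 12.3.

μ₀ = 12.3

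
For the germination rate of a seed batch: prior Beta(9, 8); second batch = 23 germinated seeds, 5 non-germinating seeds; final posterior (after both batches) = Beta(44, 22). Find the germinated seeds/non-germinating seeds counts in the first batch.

Sequential conjugate updates are equivalent to a single update on the pooled data, so total successes = posterior α − prior α and total failures = posterior β − prior β.
Total across both batches: 44−9=35 germinated seeds, 22−8=14 non-germinating seeds.
Subtract the second batch: 35−23=12 germinated seeds and 14−5=9 non-germinating seeds.

12 germinated seeds and 9 non-germinating seeds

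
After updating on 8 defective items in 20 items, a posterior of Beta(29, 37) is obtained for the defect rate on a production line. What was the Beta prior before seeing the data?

A Beta(α, β) prior with s successes and f failures in binomial data gives a Beta(α+s, β+f) posterior.
Subtract the data counts: 29−8=21, 37−12=25.

Beta(21, 25)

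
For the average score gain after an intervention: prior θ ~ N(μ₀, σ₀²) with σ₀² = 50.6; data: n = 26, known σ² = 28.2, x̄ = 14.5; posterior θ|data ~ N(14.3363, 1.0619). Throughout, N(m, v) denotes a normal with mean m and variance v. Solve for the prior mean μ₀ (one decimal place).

μ₀ = 6.7

With known observation variance, the Normal–Normal posterior has precision τ_n = τ₀ + n/σ² and mean μ_n = (τ₀μ₀ + (n/σ²)x̄)/τ_n.
Here τ₀ = 1/50.6 = 0.019763 and τ_data = 26/28.2 = 0.921986, so τ_n = 0.941749.
Rearranging for μ₀: μ₀ = (μ_n·τ_n − τ_data·x̄)/τ₀ = (14.3363·0.941749 − 0.921986·14.5) / 0.019763 = 0.132399/0.019763 ≈ 6.7.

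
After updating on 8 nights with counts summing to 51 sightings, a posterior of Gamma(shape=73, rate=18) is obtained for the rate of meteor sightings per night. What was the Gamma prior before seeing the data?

Gamma(shape=22, rate=10)

Gamma–Poisson conjugacy: posterior shape = α + Σxᵢ, posterior rate = β + n.
So α = 73 − 51 = 22 and β = 18 − 8 = 10.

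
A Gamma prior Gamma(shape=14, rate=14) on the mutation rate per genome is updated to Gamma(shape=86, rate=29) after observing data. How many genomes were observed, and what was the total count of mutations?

A Gamma(α, β) prior (rate parametrization) on a Poisson rate with n observations summing to S gives posterior Gamma(α+S, β+n).
Matching: Σxᵢ = 86 − 14 = 72 and n = 29 − 14 = 15.

n = 15 genomes with total 72 mutations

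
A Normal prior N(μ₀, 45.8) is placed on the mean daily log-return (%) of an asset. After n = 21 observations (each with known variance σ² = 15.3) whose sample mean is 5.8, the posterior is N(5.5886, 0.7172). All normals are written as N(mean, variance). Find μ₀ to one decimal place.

μ₀ = -7.7

The posterior mean is a precision-weighted average: μ_n = (τ₀μ₀ + τ_data·x̄)/(τ₀+τ_data), with τ₀=1/σ₀² and τ_data=n/σ².
Here τ₀ = 1/45.8 = 0.021834 and τ_data = 21/15.3 = 1.372549, so τ_n = 1.394383.
Rearranging for μ₀: μ₀ = (μ_n·τ_n − τ_data·x̄)/τ₀ = (5.5886·1.394383 − 1.372549·5.8) / 0.021834 = -0.168135/0.021834 ≈ -7.7.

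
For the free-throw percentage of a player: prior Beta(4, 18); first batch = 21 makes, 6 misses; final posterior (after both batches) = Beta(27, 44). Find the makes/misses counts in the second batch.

2 makes and 20 misses

Because Beta–binomial updating is additive in the counts, the combined data contributed (α_post−α_prior, β_post−β_prior) successes and failures.
Total across both batches: 27−4=23 makes, 44−18=26 misses.
Subtract the first batch: 23−21=2 makes and 26−6=20 misses.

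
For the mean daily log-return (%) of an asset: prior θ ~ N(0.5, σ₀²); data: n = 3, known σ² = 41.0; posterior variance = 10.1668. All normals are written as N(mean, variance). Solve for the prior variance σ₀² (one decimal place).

σ₀² = 39.7

Posterior precision equals prior precision plus data precision: 1/σ_n² = 1/σ₀² + n/σ².
So 1/σ₀² = 1/10.1668 − 3/41.0 = 0.098359 − 0.073171 = 0.025188.
Hence σ₀² = 1/0.025188 ≈ 39.7.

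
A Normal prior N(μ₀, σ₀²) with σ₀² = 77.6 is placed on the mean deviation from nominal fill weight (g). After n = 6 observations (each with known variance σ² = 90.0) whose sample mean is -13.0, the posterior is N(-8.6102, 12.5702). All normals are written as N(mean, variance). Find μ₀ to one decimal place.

With known observation variance, the Normal–Normal posterior has precision τ_n = τ₀ + n/σ² and mean μ_n = (τ₀μ₀ + (n/σ²)x̄)/τ_n.
Here τ₀ = 1/77.6 = 0.012887 and τ_data = 6/90.0 = 0.066667, so τ_n = 0.079554.
Rearranging for μ₀: μ₀ = (μ_n·τ_n − τ_data·x̄)/τ₀ = (-8.6102·0.079554 − 0.066667·-13.0) / 0.012887 = 0.181695/0.012887 ≈ 14.1.

μ₀ = 14.1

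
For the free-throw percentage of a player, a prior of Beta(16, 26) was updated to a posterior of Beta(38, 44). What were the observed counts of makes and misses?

22 makes and 18 misses

Under Beta–binomial conjugacy the posterior parameters are (α+s, β+f).
Match parameters: s=38−16=22, f=44−26=18.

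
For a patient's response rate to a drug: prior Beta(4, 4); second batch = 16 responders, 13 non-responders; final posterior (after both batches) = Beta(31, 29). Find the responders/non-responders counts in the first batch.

11 responders and 12 non-responders

Sequential conjugate updates are equivalent to a single update on the pooled data, so total successes = posterior α − prior α and total failures = posterior β − prior β.
Total across both batches: 31−4=27 responders, 29−4=25 non-responders.
Subtract the second batch: 27−16=11 responders and 25−13=12 non-responders.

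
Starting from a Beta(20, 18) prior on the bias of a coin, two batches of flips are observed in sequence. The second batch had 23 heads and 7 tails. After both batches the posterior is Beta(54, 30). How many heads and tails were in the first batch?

11 heads and 5 tails

Sequential conjugate updates are equivalent to a single update on the pooled data, so total successes = posterior α − prior α and total failures = posterior β − prior β.
Total across both batches: 54−20=34 heads, 30−18=12 tails.
Subtract the second batch: 34−23=11 heads and 12−7=5 tails.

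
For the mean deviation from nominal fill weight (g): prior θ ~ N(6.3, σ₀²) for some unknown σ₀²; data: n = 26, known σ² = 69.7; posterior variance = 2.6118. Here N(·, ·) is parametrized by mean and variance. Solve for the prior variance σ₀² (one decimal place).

Posterior precision equals prior precision plus data precision: 1/σ_n² = 1/σ₀² + n/σ².
So 1/σ₀² = 1/2.6118 − 26/69.7 = 0.382878 − 0.373027 = 0.009851.
Hence σ₀² = 1/0.009851 ≈ 101.5.

σ₀² = 101.5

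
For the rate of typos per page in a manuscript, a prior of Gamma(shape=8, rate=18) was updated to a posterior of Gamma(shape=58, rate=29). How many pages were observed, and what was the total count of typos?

n = 11 pages with total 50 typos

A Gamma(α, β) prior (rate parametrization) on a Poisson rate with n observations summing to S gives posterior Gamma(α+S, β+n).
Matching: Σxᵢ = 58 − 8 = 50 and n = 29 − 18 = 11.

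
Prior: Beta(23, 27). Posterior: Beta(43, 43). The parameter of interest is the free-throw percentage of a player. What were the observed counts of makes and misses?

A Beta(α, β) prior with s successes and f failures in binomial data gives a Beta(α+s, β+f) posterior.
Match parameters: s=43−23=20, f=43−27=16.

20 makes and 16 misses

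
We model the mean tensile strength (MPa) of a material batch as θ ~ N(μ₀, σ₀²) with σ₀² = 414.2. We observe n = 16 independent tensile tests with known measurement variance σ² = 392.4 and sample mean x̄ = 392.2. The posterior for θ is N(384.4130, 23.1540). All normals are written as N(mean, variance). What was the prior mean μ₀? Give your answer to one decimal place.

With known observation variance, the Normal–Normal posterior has precision τ_n = τ₀ + n/σ² and mean μ_n = (τ₀μ₀ + (n/σ²)x̄)/τ_n.
Here τ₀ = 1/414.2 = 0.002414 and τ_data = 16/392.4 = 0.040775, so τ_n = 0.043189.
Rearranging for μ₀: μ₀ = (μ_n·τ_n − τ_data·x̄)/τ₀ = (384.4130·0.043189 − 0.040775·392.2) / 0.002414 = 0.610458/0.002414 ≈ 252.9.

μ₀ = 252.9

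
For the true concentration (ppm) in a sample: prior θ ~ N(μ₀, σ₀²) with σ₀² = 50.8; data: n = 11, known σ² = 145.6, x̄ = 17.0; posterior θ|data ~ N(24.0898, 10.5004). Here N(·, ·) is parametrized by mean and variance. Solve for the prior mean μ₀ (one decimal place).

With known observation variance, the Normal–Normal posterior has precision τ_n = τ₀ + n/σ² and mean μ_n = (τ₀μ₀ + (n/σ²)x̄)/τ_n.
Here τ₀ = 1/50.8 = 0.019685 and τ_data = 11/145.6 = 0.075549, so τ_n = 0.095234.
Rearranging for μ₀: μ₀ = (μ_n·τ_n − τ_data·x̄)/τ₀ = (24.0898·0.095234 − 0.075549·17.0) / 0.019685 = 1.009835/0.019685 ≈ 51.3.

μ₀ = 51.3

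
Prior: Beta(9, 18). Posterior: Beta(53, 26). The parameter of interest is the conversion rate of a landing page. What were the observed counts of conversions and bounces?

A Beta(α, β) prior with s successes and f failures in binomial data gives a Beta(α+s, β+f) posterior.
So s = 53 − 9 = 44 and f = 26 − 18 = 8.

44 conversions and 8 bounces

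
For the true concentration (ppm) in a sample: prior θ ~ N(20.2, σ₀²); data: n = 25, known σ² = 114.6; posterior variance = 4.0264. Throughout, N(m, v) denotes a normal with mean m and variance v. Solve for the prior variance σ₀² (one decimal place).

σ₀² = 33.1

Posterior precision equals prior precision plus data precision: 1/σ_n² = 1/σ₀² + n/σ².
So 1/σ₀² = 1/4.0264 − 25/114.6 = 0.248361 − 0.218150 = 0.030211.
Hence σ₀² = 1/0.030211 ≈ 33.1.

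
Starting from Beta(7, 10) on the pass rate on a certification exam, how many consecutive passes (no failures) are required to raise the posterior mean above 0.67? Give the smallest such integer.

After k passes and 0 failures the posterior is Beta(7+k, 10), with mean (7+k)/(7+10+k).
Set (7+k)/(17+k) > 0.67 and solve: k > (0.67·17 − 7)/(1 − 0.67) = 13.303.
The smallest integer exceeding 13.303 is 14.

k = 14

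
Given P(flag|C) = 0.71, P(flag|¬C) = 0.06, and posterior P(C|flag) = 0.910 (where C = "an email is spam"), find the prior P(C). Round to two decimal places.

P(C) = 0.46

In odds form, posterior odds = prior odds × likelihood ratio, so prior odds = posterior odds ÷ LR.
Posterior odds = 0.910/(1−0.910) = 10.1111. LR = 0.71/0.06 = 11.8333.
Prior odds = 10.1111/11.8333 = 0.8545, so P(C) = 0.8545/(1+0.8545) ≈ 0.46.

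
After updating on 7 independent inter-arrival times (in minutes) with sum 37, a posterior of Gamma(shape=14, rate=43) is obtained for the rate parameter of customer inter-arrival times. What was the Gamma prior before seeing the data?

For an exponential likelihood with a Gamma(α, β) prior on the rate, n observations with total T give posterior Gamma(α+n, β+T).
So α = 14 − 7 = 7 and β = 43 − 37 = 6.

Gamma(shape=7, rate=6)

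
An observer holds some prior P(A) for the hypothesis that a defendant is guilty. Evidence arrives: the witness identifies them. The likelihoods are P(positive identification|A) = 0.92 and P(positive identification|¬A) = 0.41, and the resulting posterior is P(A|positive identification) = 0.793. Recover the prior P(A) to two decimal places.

P(A) = 0.63

Bayes' rule in odds form gives O(A|E) = O(A)·[P(E|A)/P(E|¬A)], hence O(A) = O(A|E)/LR.
Posterior odds = 0.793/(1−0.793) = 3.8309. LR = 0.92/0.41 = 2.2439.
Prior odds = 3.8309/2.2439 = 1.7073, so P(A) = 1.7073/(1+1.7073) ≈ 0.63.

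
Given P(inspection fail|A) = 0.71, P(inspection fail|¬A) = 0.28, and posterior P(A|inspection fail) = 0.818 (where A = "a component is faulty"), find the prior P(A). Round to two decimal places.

In odds form, posterior odds = prior odds × likelihood ratio, so prior odds = posterior odds ÷ LR.
Posterior odds = 0.818/(1−0.818) = 4.4945. LR = 0.71/0.28 = 2.5357.
Prior odds = 4.4945/2.5357 = 1.7725, so P(A) = 1.7725/(1+1.7725) ≈ 0.64.

P(A) = 0.64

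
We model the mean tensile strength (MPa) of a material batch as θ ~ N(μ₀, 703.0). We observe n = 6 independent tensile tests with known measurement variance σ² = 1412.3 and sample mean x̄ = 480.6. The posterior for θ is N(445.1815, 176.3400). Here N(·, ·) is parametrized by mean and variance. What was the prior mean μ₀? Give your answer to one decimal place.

With known observation variance, the Normal–Normal posterior has precision τ_n = τ₀ + n/σ² and mean μ_n = (τ₀μ₀ + (n/σ²)x̄)/τ_n.
Here τ₀ = 1/703.0 = 0.001422 and τ_data = 6/1412.3 = 0.004248, so τ_n = 0.005670.
Rearranging for μ₀: μ₀ = (μ_n·τ_n − τ_data·x̄)/τ₀ = (445.1815·0.005670 − 0.004248·480.6) / 0.001422 = 0.482590/0.001422 ≈ 339.4.

μ₀ = 339.4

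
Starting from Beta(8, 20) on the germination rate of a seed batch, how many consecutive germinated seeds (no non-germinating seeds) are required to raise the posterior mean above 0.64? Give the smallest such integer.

After k germinated seeds and 0 non-germinating seeds the posterior is Beta(8+k, 20), with mean (8+k)/(8+20+k).
Set (8+k)/(28+k) > 0.64 and solve: k > (0.64·28 − 8)/(1 − 0.64) = 27.556.
The smallest integer exceeding 27.556 is 28, and checking k=28: (36)/(56) = 0.6429 > 0.64.

k = 28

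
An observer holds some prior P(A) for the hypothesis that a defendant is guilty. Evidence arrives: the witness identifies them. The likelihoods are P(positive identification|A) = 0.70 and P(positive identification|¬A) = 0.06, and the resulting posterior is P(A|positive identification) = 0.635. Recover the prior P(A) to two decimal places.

In odds form, posterior odds = prior odds × likelihood ratio, so prior odds = posterior odds ÷ LR.
Posterior odds = 0.635/(1−0.635) = 1.7397. LR = 0.70/0.06 = 11.6667.
Prior odds = 1.7397/11.6667 = 0.1491, so P(A) = 0.1491/(1+0.1491) ≈ 0.13.

P(A) = 0.13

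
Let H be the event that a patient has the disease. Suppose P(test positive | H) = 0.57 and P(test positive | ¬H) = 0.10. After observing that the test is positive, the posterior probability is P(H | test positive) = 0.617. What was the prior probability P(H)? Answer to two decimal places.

In odds form, posterior odds = prior odds × likelihood ratio, so prior odds = posterior odds ÷ LR.
Posterior odds = 0.617/(1−0.617) = 1.6110. LR = 0.57/0.10 = 5.7000.
Prior odds = 1.6110/5.7000 = 0.2826, so P(H) = 0.2826/(1+0.2826) ≈ 0.22.

P(H) = 0.22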